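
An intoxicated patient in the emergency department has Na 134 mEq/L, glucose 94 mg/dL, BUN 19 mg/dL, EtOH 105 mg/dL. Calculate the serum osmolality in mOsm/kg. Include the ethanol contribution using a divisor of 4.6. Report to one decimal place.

Calculated osmolality = 2·Na + glucose/18 + BUN/2.8 + ethanol/4.6
= 2·134 + 94/18 + 19/2.8 + 105/4.6
= 268 + 5.22 + 6.79 + 22.83
= 302.84 mOsm/kg

302.8 mOsm/kg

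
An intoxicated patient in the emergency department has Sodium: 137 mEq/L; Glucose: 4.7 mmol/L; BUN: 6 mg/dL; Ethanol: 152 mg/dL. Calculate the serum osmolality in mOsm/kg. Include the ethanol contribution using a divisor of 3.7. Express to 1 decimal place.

321.9 mOsm/kg

Calculated osmolality = 2·Na + glucose + BUN/2.8 + ethanol/3.7
= 2·137 + 4.7 + 6/2.8 + 152/3.7
= 274 + 4.70 + 2.14 + 41.08
= 321.92 mOsm/kg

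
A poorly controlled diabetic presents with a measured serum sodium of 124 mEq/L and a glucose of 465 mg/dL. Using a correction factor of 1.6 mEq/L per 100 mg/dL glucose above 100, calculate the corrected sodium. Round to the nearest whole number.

Corrected Na = measured Na + 1.6 · (glucose − 100)/100
= 124 + 1.6 · (465 − 100)/100
= 124 + 5.8
= 129.8 mEq/L

130 mEq/L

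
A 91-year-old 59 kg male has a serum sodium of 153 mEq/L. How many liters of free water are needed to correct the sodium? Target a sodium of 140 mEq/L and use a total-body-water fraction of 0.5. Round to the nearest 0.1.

2.7 L

TBW = 0.5 · 59 = 29.5 L
Free water deficit = TBW · (Na/140 − 1)
= 29.5 · (153/140 − 1)
= 29.5 · 0.0929
= 2.74 L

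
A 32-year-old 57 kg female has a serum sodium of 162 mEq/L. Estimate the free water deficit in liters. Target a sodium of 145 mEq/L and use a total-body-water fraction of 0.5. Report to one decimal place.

3.3 L

TBW = 0.5 · 57 = 28.5 L
Free water deficit = TBW · (Na/145 − 1)
= 28.5 · (162/145 − 1)
= 28.5 · 0.1172
= 3.34 L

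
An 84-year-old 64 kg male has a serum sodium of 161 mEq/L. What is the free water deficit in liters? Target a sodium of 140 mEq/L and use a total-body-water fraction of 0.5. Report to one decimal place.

4.8 L

TBW = 0.5 · 64 = 32 L
Free water deficit = TBW · (Na/140 − 1)
= 32 · (161/140 − 1)
= 32 · 0.15
= 4.8 L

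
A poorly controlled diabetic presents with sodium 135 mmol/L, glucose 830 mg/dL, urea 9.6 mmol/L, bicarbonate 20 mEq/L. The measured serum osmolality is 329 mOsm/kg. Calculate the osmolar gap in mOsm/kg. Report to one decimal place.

Calculated osmolality = 2·Na + glucose/18 + urea
= 2·135 + 830/18 + 9.6
= 270 + 46.11 + 9.60
= 325.71 mOsm/kg ≈ 325.7 mOsm/kg
Osmolar gap = measured − calculated = 329 − 325.7 = 3.3 mOsm/kg

3.3 mOsm/kg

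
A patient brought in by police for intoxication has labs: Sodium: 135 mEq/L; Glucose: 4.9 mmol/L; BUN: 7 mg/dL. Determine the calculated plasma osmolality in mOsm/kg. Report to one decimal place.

277.4 mOsm/kg

Calculated osmolality = 2·Na + glucose + BUN/2.8
= 2·135 + 4.9 + 7/2.8
= 270 + 4.90 + 2.50
= 277.4 mOsm/kg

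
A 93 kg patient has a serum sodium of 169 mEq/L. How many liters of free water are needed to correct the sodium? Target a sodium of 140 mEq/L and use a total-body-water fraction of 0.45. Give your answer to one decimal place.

TBW = 0.45 · 93 = 41.85 L
Free water deficit = TBW · (Na/140 − 1)
= 41.85 · (169/140 − 1)
= 41.85 · 0.2071
= 8.67 L

8.7 L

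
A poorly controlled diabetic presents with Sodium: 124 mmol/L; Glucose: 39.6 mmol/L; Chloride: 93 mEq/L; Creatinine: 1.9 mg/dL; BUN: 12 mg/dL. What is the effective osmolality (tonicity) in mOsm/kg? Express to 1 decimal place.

287.6 mOsm/kg

Effective osmolality excludes urea (freely permeant across cell membranes):
2·Na + glucose
= 2·124 + 39.6
= 248 + 39.6
= 287.6 mOsm/kg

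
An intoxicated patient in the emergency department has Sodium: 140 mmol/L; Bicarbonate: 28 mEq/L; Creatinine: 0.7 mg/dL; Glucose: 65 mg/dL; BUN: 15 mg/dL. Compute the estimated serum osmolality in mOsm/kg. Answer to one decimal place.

289.0 mOsm/kg

Calculated osmolality = 2·Na + glucose/18 + BUN/2.8
= 2·140 + 65/18 + 15/2.8
= 280 + 3.61 + 5.36
= 288.97 mOsm/kg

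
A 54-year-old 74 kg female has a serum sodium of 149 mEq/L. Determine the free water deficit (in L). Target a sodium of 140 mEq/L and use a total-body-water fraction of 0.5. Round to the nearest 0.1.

TBW = 0.5 · 74 = 37 L
Free water deficit = TBW · (Na/140 − 1)
= 37 · (149/140 − 1)
= 37 · 0.0643
= 2.38 L

2.4 L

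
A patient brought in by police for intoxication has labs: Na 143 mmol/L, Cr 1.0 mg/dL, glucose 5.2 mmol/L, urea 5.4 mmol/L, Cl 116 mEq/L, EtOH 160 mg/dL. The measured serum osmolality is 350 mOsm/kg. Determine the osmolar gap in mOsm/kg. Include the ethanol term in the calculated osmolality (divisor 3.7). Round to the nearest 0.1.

Calculated osmolality = 2·Na + glucose + urea + ethanol/3.7
= 2·143 + 5.2 + 5.4 + 160/3.7
= 286 + 5.20 + 5.40 + 43.24
= 339.84 mOsm/kg ≈ 339.8 mOsm/kg
Osmolar gap = measured − calculated = 350 − 339.8 = 10.2 mOsm/kg

10.2 mOsm/kg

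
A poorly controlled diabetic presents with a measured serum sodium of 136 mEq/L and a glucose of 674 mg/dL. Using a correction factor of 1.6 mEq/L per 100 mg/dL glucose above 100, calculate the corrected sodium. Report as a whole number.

Corrected Na = measured Na + 1.6 · (glucose − 100)/100
= 136 + 1.6 · (674 − 100)/100
= 136 + 9.2
= 145.2 mEq/L

145 mEq/L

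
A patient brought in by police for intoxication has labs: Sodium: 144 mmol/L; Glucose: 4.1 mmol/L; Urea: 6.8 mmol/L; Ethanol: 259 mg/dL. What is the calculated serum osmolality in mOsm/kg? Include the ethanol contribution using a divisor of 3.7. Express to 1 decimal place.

368.9 mOsm/kg

Calculated osmolality = 2·Na + glucose + urea + ethanol/3.7
= 2·144 + 4.1 + 6.8 + 259/3.7
= 288 + 4.10 + 6.80 + 70
= 368.9 mOsm/kg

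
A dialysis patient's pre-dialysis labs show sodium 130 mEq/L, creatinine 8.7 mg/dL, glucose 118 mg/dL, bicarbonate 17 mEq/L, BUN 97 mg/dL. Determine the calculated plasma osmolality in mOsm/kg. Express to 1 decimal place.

Calculated osmolality = 2·Na + glucose/18 + BUN/2.8
= 2·130 + 118/18 + 97/2.8
= 260 + 6.56 + 34.64
= 301.2 mOsm/kg

301.2 mOsm/kg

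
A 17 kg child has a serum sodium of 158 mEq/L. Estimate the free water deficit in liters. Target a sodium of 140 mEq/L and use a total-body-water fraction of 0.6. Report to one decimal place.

1.3 L

TBW = 0.6 · 17 = 10.2 L
Free water deficit = TBW · (Na/140 − 1)
= 10.2 · (158/140 − 1)
= 10.2 · 0.1286
= 1.31 L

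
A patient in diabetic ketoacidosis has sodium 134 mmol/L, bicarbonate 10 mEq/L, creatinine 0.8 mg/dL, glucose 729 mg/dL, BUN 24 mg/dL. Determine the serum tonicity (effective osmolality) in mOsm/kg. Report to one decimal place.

308.5 mOsm/kg

Effective osmolality excludes urea (freely permeant across cell membranes):
2·Na + glucose/18
= 2·134 + 729/18
= 268 + 40.5
= 308.5 mOsm/kg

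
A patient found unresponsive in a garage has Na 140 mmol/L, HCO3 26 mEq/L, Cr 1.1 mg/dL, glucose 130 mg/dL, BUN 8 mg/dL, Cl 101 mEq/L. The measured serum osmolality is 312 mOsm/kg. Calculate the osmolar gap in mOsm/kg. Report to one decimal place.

Calculated osmolality = 2·Na + glucose/18 + BUN/2.8
= 2·140 + 130/18 + 8/2.8
= 280 + 7.22 + 2.86
= 290.08 mOsm/kg ≈ 290.1 mOsm/kg
Osmolar gap = measured − calculated = 312 − 290.1 = 21.9 mOsm/kg

21.9 mOsm/kg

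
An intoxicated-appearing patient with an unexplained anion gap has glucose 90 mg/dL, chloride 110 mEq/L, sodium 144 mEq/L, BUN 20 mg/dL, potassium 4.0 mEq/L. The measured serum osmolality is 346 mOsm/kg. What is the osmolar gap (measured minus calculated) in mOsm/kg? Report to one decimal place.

45.9 mOsm/kg

Calculated osmolality = 2·Na + glucose/18 + BUN/2.8
= 2·144 + 90/18 + 20/2.8
= 288 + 5 + 7.14
= 300.14 mOsm/kg ≈ 300.1 mOsm/kg
Osmolar gap = measured − calculated = 346 − 300.1 = 45.9 mOsm/kg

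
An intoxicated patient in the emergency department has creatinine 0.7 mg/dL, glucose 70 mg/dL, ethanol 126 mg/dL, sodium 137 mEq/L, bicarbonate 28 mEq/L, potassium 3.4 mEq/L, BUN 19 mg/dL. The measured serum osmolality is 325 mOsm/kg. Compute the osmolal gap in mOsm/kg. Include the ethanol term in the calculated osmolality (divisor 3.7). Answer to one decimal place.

Calculated osmolality = 2·Na + glucose/18 + BUN/2.8 + ethanol/3.7
= 2·137 + 70/18 + 19/2.8 + 126/3.7
= 274 + 3.89 + 6.79 + 34.05
= 318.73 mOsm/kg ≈ 318.7 mOsm/kg
Osmolar gap = measured − calculated = 325 − 318.7 = 6.3 mOsm/kg

6.3 mOsm/kg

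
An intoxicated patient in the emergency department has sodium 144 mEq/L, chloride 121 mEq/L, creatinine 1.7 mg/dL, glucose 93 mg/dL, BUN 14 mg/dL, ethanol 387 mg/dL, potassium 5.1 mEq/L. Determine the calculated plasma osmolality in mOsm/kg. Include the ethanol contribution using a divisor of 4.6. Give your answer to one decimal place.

Calculated osmolality = 2·Na + glucose/18 + BUN/2.8 + ethanol/4.6
= 2·144 + 93/18 + 14/2.8 + 387/4.6
= 288 + 5.17 + 5 + 84.13
= 382.3 mOsm/kg

382.3 mOsm/kg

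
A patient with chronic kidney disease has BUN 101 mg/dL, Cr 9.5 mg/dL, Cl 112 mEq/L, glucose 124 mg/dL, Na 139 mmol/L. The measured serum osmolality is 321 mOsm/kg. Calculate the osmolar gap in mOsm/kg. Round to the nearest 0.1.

0.0 mOsm/kg

Calculated osmolality = 2·Na + glucose/18 + BUN/2.8
= 2·139 + 124/18 + 101/2.8
= 278 + 6.89 + 36.07
= 320.96 mOsm/kg ≈ 321.0 mOsm/kg
Osmolar gap = measured − calculated = 321 − 321.0 = 0.0 mOsm/kg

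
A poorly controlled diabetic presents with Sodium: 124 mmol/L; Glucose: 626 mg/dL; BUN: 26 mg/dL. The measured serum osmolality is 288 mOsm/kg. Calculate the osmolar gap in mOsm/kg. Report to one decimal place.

-4.1 mOsm/kg

Calculated osmolality = 2·Na + glucose/18 + BUN/2.8
= 2·124 + 626/18 + 26/2.8
= 248 + 34.78 + 9.29
= 292.07 mOsm/kg ≈ 292.1 mOsm/kg
Osmolar gap = measured − calculated = 288 − 292.1 = -4.1 mOsm/kg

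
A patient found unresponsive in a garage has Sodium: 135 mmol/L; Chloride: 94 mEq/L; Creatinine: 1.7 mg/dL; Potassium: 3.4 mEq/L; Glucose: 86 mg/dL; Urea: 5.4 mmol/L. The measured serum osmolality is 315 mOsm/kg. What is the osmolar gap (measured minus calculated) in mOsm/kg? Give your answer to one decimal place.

Calculated osmolality = 2·Na + glucose/18 + urea
= 2·135 + 86/18 + 5.4
= 270 + 4.78 + 5.40
= 280.18 mOsm/kg ≈ 280.2 mOsm/kg
Osmolar gap = measured − calculated = 315 − 280.2 = 34.8 mOsm/kg

34.8 mOsm/kg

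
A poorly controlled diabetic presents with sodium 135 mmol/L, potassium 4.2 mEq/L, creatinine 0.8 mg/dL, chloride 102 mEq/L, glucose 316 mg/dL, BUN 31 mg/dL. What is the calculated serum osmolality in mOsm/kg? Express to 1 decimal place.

298.6 mOsm/kg

Calculated osmolality = 2·Na + glucose/18 + BUN/2.8
= 2·135 + 316/18 + 31/2.8
= 270 + 17.56 + 11.07
= 298.63 mOsm/kg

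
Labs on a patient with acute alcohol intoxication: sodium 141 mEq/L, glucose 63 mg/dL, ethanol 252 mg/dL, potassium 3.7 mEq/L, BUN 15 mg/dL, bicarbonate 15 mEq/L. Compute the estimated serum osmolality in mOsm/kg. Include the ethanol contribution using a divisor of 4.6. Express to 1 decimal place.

345.6 mOsm/kg

Calculated osmolality = 2·Na + glucose/18 + BUN/2.8 + ethanol/4.6
= 2·141 + 63/18 + 15/2.8 + 252/4.6
= 282 + 3.50 + 5.36 + 54.78
= 345.64 mOsm/kg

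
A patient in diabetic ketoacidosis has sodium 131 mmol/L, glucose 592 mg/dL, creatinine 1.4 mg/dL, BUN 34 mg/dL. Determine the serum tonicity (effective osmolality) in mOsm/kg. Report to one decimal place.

294.9 mOsm/kg

Effective osmolality excludes urea (freely permeant across cell membranes):
2·Na + glucose/18
= 2·131 + 592/18
= 262 + 32.89
= 294.89 mOsm/kg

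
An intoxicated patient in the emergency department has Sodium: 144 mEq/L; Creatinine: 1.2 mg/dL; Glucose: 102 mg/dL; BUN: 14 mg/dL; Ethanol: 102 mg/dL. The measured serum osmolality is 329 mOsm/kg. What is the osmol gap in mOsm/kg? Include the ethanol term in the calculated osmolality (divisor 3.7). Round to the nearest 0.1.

2.8 mOsm/kg

Calculated osmolality = 2·Na + glucose/18 + BUN/2.8 + ethanol/3.7
= 2·144 + 102/18 + 14/2.8 + 102/3.7
= 288 + 5.67 + 5 + 27.57
= 326.24 mOsm/kg ≈ 326.2 mOsm/kg
Osmolar gap = measured − calculated = 329 − 326.2 = 2.8 mOsm/kg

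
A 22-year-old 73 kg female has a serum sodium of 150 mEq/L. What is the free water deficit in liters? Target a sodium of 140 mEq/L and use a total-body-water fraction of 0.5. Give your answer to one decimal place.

2.6 L

TBW = 0.5 · 73 = 36.5 L
Free water deficit = TBW · (Na/140 − 1)
= 36.5 · (150/140 − 1)
= 36.5 · 0.0714
= 2.61 L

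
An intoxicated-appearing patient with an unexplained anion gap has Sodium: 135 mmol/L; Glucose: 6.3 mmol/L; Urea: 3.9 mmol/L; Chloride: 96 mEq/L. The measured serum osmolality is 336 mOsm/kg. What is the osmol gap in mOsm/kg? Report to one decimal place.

Calculated osmolality = 2·Na + glucose + urea
= 2·135 + 6.3 + 3.9
= 270 + 6.30 + 3.90
= 280.2 mOsm/kg ≈ 280.2 mOsm/kg
Osmolar gap = measured − calculated = 336 − 280.2 = 55.8 mOsm/kg

55.8 mOsm/kg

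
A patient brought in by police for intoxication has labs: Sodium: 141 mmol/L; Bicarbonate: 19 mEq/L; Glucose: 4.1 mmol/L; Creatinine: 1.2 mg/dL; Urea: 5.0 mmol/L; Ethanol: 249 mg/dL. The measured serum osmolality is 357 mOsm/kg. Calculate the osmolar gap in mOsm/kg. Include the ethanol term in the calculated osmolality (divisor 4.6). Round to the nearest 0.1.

Calculated osmolality = 2·Na + glucose + urea + ethanol/4.6
= 2·141 + 4.1 + 5 + 249/4.6
= 282 + 4.10 + 5 + 54.13
= 345.23 mOsm/kg ≈ 345.2 mOsm/kg
Osmolar gap = measured − calculated = 357 − 345.2 = 11.8 mOsm/kg

11.8 mOsm/kg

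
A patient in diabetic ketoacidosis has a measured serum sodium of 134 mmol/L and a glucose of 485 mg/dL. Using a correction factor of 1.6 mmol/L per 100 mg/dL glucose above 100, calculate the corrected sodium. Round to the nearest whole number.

140 mmol/L

Corrected Na = measured Na + 1.6 · (glucose − 100)/100
= 134 + 1.6 · (485 − 100)/100
= 134 + 6.2
= 140.2 mmol/L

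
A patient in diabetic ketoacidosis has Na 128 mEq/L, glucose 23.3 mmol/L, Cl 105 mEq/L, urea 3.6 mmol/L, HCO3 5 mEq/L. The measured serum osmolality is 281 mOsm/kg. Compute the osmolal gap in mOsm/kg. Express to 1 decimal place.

Calculated osmolality = 2·Na + glucose + urea
= 2·128 + 23.3 + 3.6
= 256 + 23.30 + 3.60
= 282.9 mOsm/kg ≈ 282.9 mOsm/kg
Osmolar gap = measured − calculated = 281 − 282.9 = -1.9 mOsm/kg

-1.9 mOsm/kg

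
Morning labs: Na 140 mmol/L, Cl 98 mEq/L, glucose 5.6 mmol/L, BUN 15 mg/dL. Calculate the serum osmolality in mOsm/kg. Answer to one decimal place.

291.0 mOsm/kg

Calculated osmolality = 2·Na + glucose + BUN/2.8
= 2·140 + 5.6 + 15/2.8
= 280 + 5.60 + 5.36
= 290.96 mOsm/kg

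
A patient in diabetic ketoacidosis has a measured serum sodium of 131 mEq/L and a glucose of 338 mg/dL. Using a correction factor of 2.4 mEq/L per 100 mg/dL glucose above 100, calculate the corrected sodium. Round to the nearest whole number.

137 mEq/L

Corrected Na = measured Na + 2.4 · (glucose − 100)/100
= 131 + 2.4 · (338 − 100)/100
= 131 + 5.7
= 136.7 mEq/L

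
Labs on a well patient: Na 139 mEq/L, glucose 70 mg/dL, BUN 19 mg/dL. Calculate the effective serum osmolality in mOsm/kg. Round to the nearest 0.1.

281.9 mOsm/kg

Effective osmolality excludes urea (freely permeant across cell membranes):
2·Na + glucose/18
= 2·139 + 70/18
= 278 + 3.89
= 281.89 mOsm/kg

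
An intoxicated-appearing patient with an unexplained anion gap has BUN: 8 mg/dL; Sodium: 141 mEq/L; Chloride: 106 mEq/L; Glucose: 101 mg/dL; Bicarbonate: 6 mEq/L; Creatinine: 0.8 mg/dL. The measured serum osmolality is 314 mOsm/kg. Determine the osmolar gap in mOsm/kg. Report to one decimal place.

Calculated osmolality = 2·Na + glucose/18 + BUN/2.8
= 2·141 + 101/18 + 8/2.8
= 282 + 5.61 + 2.86
= 290.47 mOsm/kg ≈ 290.5 mOsm/kg
Osmolar gap = measured − calculated = 314 − 290.5 = 23.5 mOsm/kg

23.5 mOsm/kg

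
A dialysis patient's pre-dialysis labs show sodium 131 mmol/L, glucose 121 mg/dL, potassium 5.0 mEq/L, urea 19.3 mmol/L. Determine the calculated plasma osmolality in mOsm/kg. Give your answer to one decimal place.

288.0 mOsm/kg

Calculated osmolality = 2·Na + glucose/18 + urea
= 2·131 + 121/18 + 19.3
= 262 + 6.72 + 19.30
= 288.02 mOsm/kg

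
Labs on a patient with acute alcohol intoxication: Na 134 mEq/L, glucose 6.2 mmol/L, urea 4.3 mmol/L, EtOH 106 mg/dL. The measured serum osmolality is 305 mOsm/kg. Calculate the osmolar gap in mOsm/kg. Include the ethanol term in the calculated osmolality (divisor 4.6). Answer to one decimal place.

Calculated osmolality = 2·Na + glucose + urea + ethanol/4.6
= 2·134 + 6.2 + 4.3 + 106/4.6
= 268 + 6.20 + 4.30 + 23.04
= 301.54 mOsm/kg ≈ 301.5 mOsm/kg
Osmolar gap = measured − calculated = 305 − 301.5 = 3.5 mOsm/kg

3.5 mOsm/kg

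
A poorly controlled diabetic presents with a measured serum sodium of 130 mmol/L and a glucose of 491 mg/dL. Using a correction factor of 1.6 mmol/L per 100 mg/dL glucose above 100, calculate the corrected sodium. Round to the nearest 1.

136 mmol/L

Corrected Na = measured Na + 1.6 · (glucose − 100)/100
= 130 + 1.6 · (491 − 100)/100
= 130 + 6.3
= 136.3 mmol/L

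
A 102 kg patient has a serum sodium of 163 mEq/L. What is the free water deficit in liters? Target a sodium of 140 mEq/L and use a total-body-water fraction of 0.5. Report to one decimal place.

8.4 L

TBW = 0.5 · 102 = 51 L
Free water deficit = TBW · (Na/140 − 1)
= 51 · (163/140 − 1)
= 51 · 0.1643
= 8.38 L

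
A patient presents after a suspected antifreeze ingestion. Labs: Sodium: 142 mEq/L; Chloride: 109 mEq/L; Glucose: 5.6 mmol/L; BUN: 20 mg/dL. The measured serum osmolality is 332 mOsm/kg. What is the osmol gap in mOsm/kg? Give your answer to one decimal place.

Calculated osmolality = 2·Na + glucose + BUN/2.8
= 2·142 + 5.6 + 20/2.8
= 284 + 5.60 + 7.14
= 296.74 mOsm/kg ≈ 296.7 mOsm/kg
Osmolar gap = measured − calculated = 332 − 296.7 = 35.3 mOsm/kg

35.3 mOsm/kg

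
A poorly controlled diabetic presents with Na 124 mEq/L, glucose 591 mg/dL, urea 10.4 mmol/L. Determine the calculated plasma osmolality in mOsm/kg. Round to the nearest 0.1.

Calculated osmolality = 2·Na + glucose/18 + urea
= 2·124 + 591/18 + 10.4
= 248 + 32.83 + 10.40
= 291.23 mOsm/kg

291.2 mOsm/kg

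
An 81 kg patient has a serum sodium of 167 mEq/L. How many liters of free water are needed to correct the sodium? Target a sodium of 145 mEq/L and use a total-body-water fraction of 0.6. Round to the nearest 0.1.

TBW = 0.6 · 81 = 48.6 L
Free water deficit = TBW · (Na/145 − 1)
= 48.6 · (167/145 − 1)
= 48.6 · 0.1517
= 7.37 L

7.4 L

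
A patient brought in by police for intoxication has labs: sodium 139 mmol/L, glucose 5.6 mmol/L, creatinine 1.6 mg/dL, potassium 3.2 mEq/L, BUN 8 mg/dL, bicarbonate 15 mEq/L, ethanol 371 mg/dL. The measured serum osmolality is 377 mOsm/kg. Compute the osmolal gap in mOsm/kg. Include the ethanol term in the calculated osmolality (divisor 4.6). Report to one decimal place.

Calculated osmolality = 2·Na + glucose + BUN/2.8 + ethanol/4.6
= 2·139 + 5.6 + 8/2.8 + 371/4.6
= 278 + 5.60 + 2.86 + 80.65
= 367.11 mOsm/kg ≈ 367.1 mOsm/kg
Osmolar gap = measured − calculated = 377 − 367.1 = 9.9 mOsm/kg

9.9 mOsm/kg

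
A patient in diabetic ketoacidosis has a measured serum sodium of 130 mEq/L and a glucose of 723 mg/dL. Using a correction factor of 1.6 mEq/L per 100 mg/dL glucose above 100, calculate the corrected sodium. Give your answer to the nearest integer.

140 mEq/L

Corrected Na = measured Na + 1.6 · (glucose − 100)/100
= 130 + 1.6 · (723 − 100)/100
= 130 + 10
= 140 mEq/L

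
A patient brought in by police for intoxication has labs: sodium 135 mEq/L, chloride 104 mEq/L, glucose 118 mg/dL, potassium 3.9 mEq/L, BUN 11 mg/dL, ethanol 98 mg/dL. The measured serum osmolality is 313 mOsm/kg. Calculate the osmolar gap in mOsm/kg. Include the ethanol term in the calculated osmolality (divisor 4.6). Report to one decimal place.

11.2 mOsm/kg

Calculated osmolality = 2·Na + glucose/18 + BUN/2.8 + ethanol/4.6
= 2·135 + 118/18 + 11/2.8 + 98/4.6
= 270 + 6.56 + 3.93 + 21.30
= 301.79 mOsm/kg ≈ 301.8 mOsm/kg
Osmolar gap = measured − calculated = 313 − 301.8 = 11.2 mOsm/kg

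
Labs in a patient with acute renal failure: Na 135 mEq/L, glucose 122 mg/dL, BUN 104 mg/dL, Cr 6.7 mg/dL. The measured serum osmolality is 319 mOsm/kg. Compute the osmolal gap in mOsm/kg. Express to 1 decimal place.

Calculated osmolality = 2·Na + glucose/18 + BUN/2.8
= 2·135 + 122/18 + 104/2.8
= 270 + 6.78 + 37.14
= 313.92 mOsm/kg ≈ 313.9 mOsm/kg
Osmolar gap = measured − calculated = 319 − 313.9 = 5.1 mOsm/kg

5.1 mOsm/kg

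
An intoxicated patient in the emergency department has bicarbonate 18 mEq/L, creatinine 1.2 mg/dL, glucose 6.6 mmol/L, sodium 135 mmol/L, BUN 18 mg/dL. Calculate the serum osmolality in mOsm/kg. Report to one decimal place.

283.0 mOsm/kg

Calculated osmolality = 2·Na + glucose + BUN/2.8
= 2·135 + 6.6 + 18/2.8
= 270 + 6.60 + 6.43
= 283.03 mOsm/kg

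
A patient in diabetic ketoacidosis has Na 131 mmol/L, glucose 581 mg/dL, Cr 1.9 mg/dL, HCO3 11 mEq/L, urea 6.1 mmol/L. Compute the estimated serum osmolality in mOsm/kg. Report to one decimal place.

300.4 mOsm/kg

Calculated osmolality = 2·Na + glucose/18 + urea
= 2·131 + 581/18 + 6.1
= 262 + 32.28 + 6.10
= 300.38 mOsm/kg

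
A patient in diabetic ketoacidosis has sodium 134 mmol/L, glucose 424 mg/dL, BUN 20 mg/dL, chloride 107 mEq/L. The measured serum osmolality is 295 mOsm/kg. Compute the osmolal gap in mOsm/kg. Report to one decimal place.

-3.7 mOsm/kg

Calculated osmolality = 2·Na + glucose/18 + BUN/2.8
= 2·134 + 424/18 + 20/2.8
= 268 + 23.56 + 7.14
= 298.7 mOsm/kg ≈ 298.7 mOsm/kg
Osmolar gap = measured − calculated = 295 − 298.7 = -3.7 mOsm/kg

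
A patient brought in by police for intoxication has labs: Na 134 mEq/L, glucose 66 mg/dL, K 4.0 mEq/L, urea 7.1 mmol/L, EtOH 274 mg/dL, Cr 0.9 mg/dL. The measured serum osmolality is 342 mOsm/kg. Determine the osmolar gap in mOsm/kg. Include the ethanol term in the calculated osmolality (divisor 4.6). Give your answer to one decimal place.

Calculated osmolality = 2·Na + glucose/18 + urea + ethanol/4.6
= 2·134 + 66/18 + 7.1 + 274/4.6
= 268 + 3.67 + 7.10 + 59.57
= 338.34 mOsm/kg ≈ 338.3 mOsm/kg
Osmolar gap = measured − calculated = 342 − 338.3 = 3.7 mOsm/kg

3.7 mOsm/kg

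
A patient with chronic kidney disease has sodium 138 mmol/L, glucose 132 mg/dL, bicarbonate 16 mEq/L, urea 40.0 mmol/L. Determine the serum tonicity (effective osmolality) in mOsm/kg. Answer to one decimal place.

283.3 mOsm/kg

Effective osmolality excludes urea (freely permeant across cell membranes):
2·Na + glucose/18
= 2·138 + 132/18
= 276 + 7.33
= 283.33 mOsm/kg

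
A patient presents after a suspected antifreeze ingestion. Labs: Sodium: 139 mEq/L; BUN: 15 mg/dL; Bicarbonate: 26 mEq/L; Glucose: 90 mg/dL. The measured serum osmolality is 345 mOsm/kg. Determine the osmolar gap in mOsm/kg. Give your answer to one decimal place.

Calculated osmolality = 2·Na + glucose/18 + BUN/2.8
= 2·139 + 90/18 + 15/2.8
= 278 + 5 + 5.36
= 288.36 mOsm/kg ≈ 288.4 mOsm/kg
Osmolar gap = measured − calculated = 345 − 288.4 = 56.6 mOsm/kg

56.6 mOsm/kg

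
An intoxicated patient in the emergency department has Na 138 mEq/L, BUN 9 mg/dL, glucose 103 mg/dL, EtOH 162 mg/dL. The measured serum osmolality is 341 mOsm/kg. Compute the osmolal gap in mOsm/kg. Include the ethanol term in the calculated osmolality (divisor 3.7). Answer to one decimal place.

12.3 mOsm/kg

Calculated osmolality = 2·Na + glucose/18 + BUN/2.8 + ethanol/3.7
= 2·138 + 103/18 + 9/2.8 + 162/3.7
= 276 + 5.72 + 3.21 + 43.78
= 328.71 mOsm/kg ≈ 328.7 mOsm/kg
Osmolar gap = measured − calculated = 341 − 328.7 = 12.3 mOsm/kg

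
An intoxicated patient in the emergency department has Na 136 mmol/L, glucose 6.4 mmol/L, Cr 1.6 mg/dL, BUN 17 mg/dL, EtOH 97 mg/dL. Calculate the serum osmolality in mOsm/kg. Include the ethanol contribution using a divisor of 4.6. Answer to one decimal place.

305.6 mOsm/kg

Calculated osmolality = 2·Na + glucose + BUN/2.8 + ethanol/4.6
= 2·136 + 6.4 + 17/2.8 + 97/4.6
= 272 + 6.40 + 6.07 + 21.09
= 305.56 mOsm/kg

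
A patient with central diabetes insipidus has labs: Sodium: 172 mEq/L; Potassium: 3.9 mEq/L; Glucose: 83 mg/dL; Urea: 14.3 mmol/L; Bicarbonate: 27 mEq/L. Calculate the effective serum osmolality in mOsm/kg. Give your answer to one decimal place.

348.6 mOsm/kg

Effective osmolality excludes urea (freely permeant across cell membranes):
2·Na + glucose/18
= 2·172 + 83/18
= 344 + 4.61
= 348.61 mOsm/kg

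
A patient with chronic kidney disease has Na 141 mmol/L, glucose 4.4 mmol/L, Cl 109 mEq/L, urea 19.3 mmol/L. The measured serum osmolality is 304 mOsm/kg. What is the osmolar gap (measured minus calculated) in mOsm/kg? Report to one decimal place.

-1.7 mOsm/kg

Calculated osmolality = 2·Na + glucose + urea
= 2·141 + 4.4 + 19.3
= 282 + 4.40 + 19.30
= 305.7 mOsm/kg ≈ 305.7 mOsm/kg
Osmolar gap = measured − calculated = 304 − 305.7 = -1.7 mOsm/kg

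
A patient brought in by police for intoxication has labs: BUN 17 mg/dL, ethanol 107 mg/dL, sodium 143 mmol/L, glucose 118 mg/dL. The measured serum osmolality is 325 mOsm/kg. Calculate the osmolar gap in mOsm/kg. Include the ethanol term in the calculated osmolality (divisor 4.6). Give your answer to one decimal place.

Calculated osmolality = 2·Na + glucose/18 + BUN/2.8 + ethanol/4.6
= 2·143 + 118/18 + 17/2.8 + 107/4.6
= 286 + 6.56 + 6.07 + 23.26
= 321.89 mOsm/kg ≈ 321.9 mOsm/kg
Osmolar gap = measured − calculated = 325 − 321.9 = 3.1 mOsm/kg

3.1 mOsm/kg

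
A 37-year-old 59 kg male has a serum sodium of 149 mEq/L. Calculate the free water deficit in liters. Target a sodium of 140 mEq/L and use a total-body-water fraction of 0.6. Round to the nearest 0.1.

TBW = 0.6 · 59 = 35.4 L
Free water deficit = TBW · (Na/140 − 1)
= 35.4 · (149/140 − 1)
= 35.4 · 0.0643
= 2.28 L

2.3 L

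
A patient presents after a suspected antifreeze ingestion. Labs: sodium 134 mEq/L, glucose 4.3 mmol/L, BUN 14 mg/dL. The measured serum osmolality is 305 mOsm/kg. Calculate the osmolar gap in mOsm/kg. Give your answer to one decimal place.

Calculated osmolality = 2·Na + glucose + BUN/2.8
= 2·134 + 4.3 + 14/2.8
= 268 + 4.30 + 5
= 277.3 mOsm/kg ≈ 277.3 mOsm/kg
Osmolar gap = measured − calculated = 305 − 277.3 = 27.7 mOsm/kg

27.7 mOsm/kg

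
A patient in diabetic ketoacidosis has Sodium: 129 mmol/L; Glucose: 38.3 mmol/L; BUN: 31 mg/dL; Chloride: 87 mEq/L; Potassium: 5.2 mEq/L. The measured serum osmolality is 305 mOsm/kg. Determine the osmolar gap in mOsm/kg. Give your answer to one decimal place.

-2.4 mOsm/kg

Calculated osmolality = 2·Na + glucose + BUN/2.8
= 2·129 + 38.3 + 31/2.8
= 258 + 38.30 + 11.07
= 307.37 mOsm/kg ≈ 307.4 mOsm/kg
Osmolar gap = measured − calculated = 305 − 307.4 = -2.4 mOsm/kg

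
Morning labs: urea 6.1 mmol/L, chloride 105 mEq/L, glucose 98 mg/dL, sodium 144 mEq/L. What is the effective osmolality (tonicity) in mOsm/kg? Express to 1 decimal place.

293.4 mOsm/kg

Effective osmolality excludes urea (freely permeant across cell membranes):
2·Na + glucose/18
= 2·144 + 98/18
= 288 + 5.44
= 293.44 mOsm/kg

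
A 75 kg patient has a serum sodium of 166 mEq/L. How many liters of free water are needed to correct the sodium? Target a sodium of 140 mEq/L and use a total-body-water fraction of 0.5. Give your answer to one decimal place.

TBW = 0.5 · 75 = 37.5 L
Free water deficit = TBW · (Na/140 − 1)
= 37.5 · (166/140 − 1)
= 37.5 · 0.1857
= 6.96 L

7.0 L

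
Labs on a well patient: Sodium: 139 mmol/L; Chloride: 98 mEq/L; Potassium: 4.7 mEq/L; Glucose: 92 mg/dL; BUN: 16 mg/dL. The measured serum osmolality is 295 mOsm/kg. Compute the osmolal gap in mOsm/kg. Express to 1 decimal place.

Calculated osmolality = 2·Na + glucose/18 + BUN/2.8
= 2·139 + 92/18 + 16/2.8
= 278 + 5.11 + 5.71
= 288.82 mOsm/kg ≈ 288.8 mOsm/kg
Osmolar gap = measured − calculated = 295 − 288.8 = 6.2 mOsm/kg

6.2 mOsm/kg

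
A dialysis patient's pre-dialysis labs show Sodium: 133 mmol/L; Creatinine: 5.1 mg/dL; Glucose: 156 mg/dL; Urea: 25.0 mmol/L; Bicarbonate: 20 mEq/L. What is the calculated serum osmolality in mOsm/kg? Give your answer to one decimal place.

Calculated osmolality = 2·Na + glucose/18 + urea
= 2·133 + 156/18 + 25
= 266 + 8.67 + 25
= 299.67 mOsm/kg

299.7 mOsm/kg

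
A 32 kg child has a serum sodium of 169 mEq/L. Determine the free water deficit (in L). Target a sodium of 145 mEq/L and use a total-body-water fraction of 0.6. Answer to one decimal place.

3.2 L

TBW = 0.6 · 32 = 19.2 L
Free water deficit = TBW · (Na/145 − 1)
= 19.2 · (169/145 − 1)
= 19.2 · 0.1655
= 3.18 L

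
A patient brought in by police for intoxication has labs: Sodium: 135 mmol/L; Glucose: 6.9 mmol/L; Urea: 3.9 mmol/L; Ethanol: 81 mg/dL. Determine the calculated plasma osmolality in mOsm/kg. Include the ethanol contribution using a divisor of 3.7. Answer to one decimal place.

Calculated osmolality = 2·Na + glucose + urea + ethanol/3.7
= 2·135 + 6.9 + 3.9 + 81/3.7
= 270 + 6.90 + 3.90 + 21.89
= 302.69 mOsm/kg

302.7 mOsm/kg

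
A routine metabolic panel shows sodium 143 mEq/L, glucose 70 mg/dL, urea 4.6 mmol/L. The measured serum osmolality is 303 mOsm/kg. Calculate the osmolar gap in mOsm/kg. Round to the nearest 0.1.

8.5 mOsm/kg

Calculated osmolality = 2·Na + glucose/18 + urea
= 2·143 + 70/18 + 4.6
= 286 + 3.89 + 4.60
= 294.49 mOsm/kg ≈ 294.5 mOsm/kg
Osmolar gap = measured − calculated = 303 − 294.5 = 8.5 mOsm/kg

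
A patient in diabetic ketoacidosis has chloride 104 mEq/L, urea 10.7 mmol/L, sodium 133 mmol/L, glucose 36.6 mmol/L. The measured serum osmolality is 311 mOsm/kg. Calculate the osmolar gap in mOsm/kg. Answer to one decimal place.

Calculated osmolality = 2·Na + glucose + urea
= 2·133 + 36.6 + 10.7
= 266 + 36.60 + 10.70
= 313.3 mOsm/kg ≈ 313.3 mOsm/kg
Osmolar gap = measured − calculated = 311 − 313.3 = -2.3 mOsm/kg

-2.3 mOsm/kg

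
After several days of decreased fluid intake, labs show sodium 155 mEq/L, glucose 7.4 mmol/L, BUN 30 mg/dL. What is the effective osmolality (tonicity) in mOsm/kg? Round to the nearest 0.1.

Effective osmolality excludes urea (freely permeant across cell membranes):
2·Na + glucose
= 2·155 + 7.4
= 310 + 7.4
= 317.4 mOsm/kg

317.4 mOsm/kg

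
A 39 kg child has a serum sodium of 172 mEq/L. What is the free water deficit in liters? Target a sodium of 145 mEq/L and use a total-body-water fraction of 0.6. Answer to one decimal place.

4.4 L

TBW = 0.6 · 39 = 23.4 L
Free water deficit = TBW · (Na/145 − 1)
= 23.4 · (172/145 − 1)
= 23.4 · 0.1862
= 4.36 L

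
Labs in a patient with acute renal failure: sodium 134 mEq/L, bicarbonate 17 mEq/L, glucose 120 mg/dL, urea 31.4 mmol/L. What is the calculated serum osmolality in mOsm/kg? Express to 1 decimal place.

Calculated osmolality = 2·Na + glucose/18 + urea
= 2·134 + 120/18 + 31.4
= 268 + 6.67 + 31.40
= 306.07 mOsm/kg

306.1 mOsm/kg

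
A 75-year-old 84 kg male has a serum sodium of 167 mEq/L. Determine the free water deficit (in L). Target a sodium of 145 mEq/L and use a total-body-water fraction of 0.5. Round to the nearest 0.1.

6.4 L

TBW = 0.5 · 84 = 42 L
Free water deficit = TBW · (Na/145 − 1)
= 42 · (167/145 − 1)
= 42 · 0.1517
= 6.37 L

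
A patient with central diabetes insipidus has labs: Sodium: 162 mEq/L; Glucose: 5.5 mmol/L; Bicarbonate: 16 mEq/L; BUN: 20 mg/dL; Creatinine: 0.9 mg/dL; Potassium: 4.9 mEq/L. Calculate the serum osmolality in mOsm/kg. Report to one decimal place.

Calculated osmolality = 2·Na + glucose + BUN/2.8
= 2·162 + 5.5 + 20/2.8
= 324 + 5.50 + 7.14
= 336.64 mOsm/kg

336.6 mOsm/kg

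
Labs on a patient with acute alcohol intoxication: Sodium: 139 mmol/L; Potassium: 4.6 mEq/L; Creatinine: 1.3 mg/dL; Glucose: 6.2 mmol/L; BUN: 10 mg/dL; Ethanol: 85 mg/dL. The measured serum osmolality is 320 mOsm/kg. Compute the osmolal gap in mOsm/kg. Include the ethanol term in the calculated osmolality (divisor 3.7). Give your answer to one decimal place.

9.3 mOsm/kg

Calculated osmolality = 2·Na + glucose + BUN/2.8 + ethanol/3.7
= 2·139 + 6.2 + 10/2.8 + 85/3.7
= 278 + 6.20 + 3.57 + 22.97
= 310.74 mOsm/kg ≈ 310.7 mOsm/kg
Osmolar gap = measured − calculated = 320 − 310.7 = 9.3 mOsm/kg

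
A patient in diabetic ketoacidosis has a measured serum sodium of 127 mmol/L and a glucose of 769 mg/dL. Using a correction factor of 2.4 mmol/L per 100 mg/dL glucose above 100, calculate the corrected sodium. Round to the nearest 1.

143 mmol/L

Corrected Na = measured Na + 2.4 · (glucose − 100)/100
= 127 + 2.4 · (769 − 100)/100
= 127 + 16.1
= 143.1 mmol/L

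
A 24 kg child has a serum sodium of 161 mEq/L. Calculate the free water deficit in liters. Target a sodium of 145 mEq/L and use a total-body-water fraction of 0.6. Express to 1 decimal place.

TBW = 0.6 · 24 = 14.4 L
Free water deficit = TBW · (Na/145 − 1)
= 14.4 · (161/145 − 1)
= 14.4 · 0.1103
= 1.59 L

1.6 L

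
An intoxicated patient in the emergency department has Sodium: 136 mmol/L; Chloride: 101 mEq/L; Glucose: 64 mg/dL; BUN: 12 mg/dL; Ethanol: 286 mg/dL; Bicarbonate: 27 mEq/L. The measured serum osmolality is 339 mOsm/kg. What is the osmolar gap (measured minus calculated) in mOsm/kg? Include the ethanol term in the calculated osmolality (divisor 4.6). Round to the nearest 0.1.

Calculated osmolality = 2·Na + glucose/18 + BUN/2.8 + ethanol/4.6
= 2·136 + 64/18 + 12/2.8 + 286/4.6
= 272 + 3.56 + 4.29 + 62.17
= 342.02 mOsm/kg ≈ 342.0 mOsm/kg
Osmolar gap = measured − calculated = 339 − 342.0 = -3.0 mOsm/kg

-3.0 mOsm/kg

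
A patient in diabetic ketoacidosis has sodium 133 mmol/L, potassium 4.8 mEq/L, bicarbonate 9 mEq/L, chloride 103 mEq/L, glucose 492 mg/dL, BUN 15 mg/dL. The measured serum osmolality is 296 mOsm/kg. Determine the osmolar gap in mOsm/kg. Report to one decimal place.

Calculated osmolality = 2·Na + glucose/18 + BUN/2.8
= 2·133 + 492/18 + 15/2.8
= 266 + 27.33 + 5.36
= 298.69 mOsm/kg ≈ 298.7 mOsm/kg
Osmolar gap = measured − calculated = 296 − 298.7 = -2.7 mOsm/kg

-2.7 mOsm/kg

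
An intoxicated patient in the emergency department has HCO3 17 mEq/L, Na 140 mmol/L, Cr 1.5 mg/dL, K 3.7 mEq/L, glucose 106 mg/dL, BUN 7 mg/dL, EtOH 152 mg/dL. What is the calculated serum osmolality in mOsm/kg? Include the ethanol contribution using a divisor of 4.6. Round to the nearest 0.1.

321.4 mOsm/kg

Calculated osmolality = 2·Na + glucose/18 + BUN/2.8 + ethanol/4.6
= 2·140 + 106/18 + 7/2.8 + 152/4.6
= 280 + 5.89 + 2.50 + 33.04
= 321.43 mOsm/kg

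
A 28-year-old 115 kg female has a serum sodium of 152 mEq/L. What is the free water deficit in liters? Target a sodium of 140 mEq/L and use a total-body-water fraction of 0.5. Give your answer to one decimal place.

TBW = 0.5 · 115 = 57.5 L
Free water deficit = TBW · (Na/140 − 1)
= 57.5 · (152/140 − 1)
= 57.5 · 0.0857
= 4.93 L

4.9 L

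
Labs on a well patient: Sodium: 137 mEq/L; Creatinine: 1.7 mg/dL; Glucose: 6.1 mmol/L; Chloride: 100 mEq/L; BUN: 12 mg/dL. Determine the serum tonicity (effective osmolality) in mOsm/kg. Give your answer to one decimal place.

Effective osmolality excludes urea (freely permeant across cell membranes):
2·Na + glucose
= 2·137 + 6.1
= 274 + 6.1
= 280.1 mOsm/kg

280.1 mOsm/kg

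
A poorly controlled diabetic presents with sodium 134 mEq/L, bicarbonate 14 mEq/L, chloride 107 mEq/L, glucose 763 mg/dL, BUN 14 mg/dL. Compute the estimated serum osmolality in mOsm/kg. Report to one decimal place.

315.4 mOsm/kg

Calculated osmolality = 2·Na + glucose/18 + BUN/2.8
= 2·134 + 763/18 + 14/2.8
= 268 + 42.39 + 5
= 315.39 mOsm/kg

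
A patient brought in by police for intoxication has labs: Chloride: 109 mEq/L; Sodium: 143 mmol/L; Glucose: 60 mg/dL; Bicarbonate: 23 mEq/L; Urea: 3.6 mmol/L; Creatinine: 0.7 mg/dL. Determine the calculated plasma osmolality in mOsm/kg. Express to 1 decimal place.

292.9 mOsm/kg

Calculated osmolality = 2·Na + glucose/18 + urea
= 2·143 + 60/18 + 3.6
= 286 + 3.33 + 3.60
= 292.93 mOsm/kg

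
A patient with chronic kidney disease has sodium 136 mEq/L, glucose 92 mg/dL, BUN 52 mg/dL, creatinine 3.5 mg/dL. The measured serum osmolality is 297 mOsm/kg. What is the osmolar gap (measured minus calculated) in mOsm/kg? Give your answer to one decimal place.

Calculated osmolality = 2·Na + glucose/18 + BUN/2.8
= 2·136 + 92/18 + 52/2.8
= 272 + 5.11 + 18.57
= 295.68 mOsm/kg ≈ 295.7 mOsm/kg
Osmolar gap = measured − calculated = 297 − 295.7 = 1.3 mOsm/kg

1.3 mOsm/kg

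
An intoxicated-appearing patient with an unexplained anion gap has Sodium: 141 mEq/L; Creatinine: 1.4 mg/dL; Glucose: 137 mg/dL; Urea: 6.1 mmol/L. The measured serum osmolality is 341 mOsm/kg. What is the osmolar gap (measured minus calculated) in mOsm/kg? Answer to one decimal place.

Calculated osmolality = 2·Na + glucose/18 + urea
= 2·141 + 137/18 + 6.1
= 282 + 7.61 + 6.10
= 295.71 mOsm/kg ≈ 295.7 mOsm/kg
Osmolar gap = measured − calculated = 341 − 295.7 = 45.3 mOsm/kg

45.3 mOsm/kg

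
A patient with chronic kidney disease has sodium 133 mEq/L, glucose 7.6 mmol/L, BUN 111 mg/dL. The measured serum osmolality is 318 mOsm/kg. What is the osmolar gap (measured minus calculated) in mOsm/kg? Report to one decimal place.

4.8 mOsm/kg

Calculated osmolality = 2·Na + glucose + BUN/2.8
= 2·133 + 7.6 + 111/2.8
= 266 + 7.60 + 39.64
= 313.24 mOsm/kg ≈ 313.2 mOsm/kg
Osmolar gap = measured − calculated = 318 − 313.2 = 4.8 mOsm/kg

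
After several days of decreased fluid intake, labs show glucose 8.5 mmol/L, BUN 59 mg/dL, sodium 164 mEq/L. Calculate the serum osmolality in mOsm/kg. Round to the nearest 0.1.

Calculated osmolality = 2·Na + glucose + BUN/2.8
= 2·164 + 8.5 + 59/2.8
= 328 + 8.50 + 21.07
= 357.57 mOsm/kg

357.6 mOsm/kg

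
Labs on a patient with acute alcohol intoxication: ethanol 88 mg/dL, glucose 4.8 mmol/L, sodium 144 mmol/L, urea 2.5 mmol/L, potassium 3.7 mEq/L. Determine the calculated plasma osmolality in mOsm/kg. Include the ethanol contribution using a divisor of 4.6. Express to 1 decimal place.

314.4 mOsm/kg

Calculated osmolality = 2·Na + glucose + urea + ethanol/4.6
= 2·144 + 4.8 + 2.5 + 88/4.6
= 288 + 4.80 + 2.50 + 19.13
= 314.43 mOsm/kg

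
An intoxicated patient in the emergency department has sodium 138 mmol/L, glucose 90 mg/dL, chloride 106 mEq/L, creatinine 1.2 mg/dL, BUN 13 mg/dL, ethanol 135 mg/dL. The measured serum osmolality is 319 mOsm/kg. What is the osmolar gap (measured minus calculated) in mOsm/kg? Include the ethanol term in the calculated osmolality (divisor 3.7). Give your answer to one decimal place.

Calculated osmolality = 2·Na + glucose/18 + BUN/2.8 + ethanol/3.7
= 2·138 + 90/18 + 13/2.8 + 135/3.7
= 276 + 5 + 4.64 + 36.49
= 322.13 mOsm/kg ≈ 322.1 mOsm/kg
Osmolar gap = measured − calculated = 319 − 322.1 = -3.1 mOsm/kg

-3.1 mOsm/kg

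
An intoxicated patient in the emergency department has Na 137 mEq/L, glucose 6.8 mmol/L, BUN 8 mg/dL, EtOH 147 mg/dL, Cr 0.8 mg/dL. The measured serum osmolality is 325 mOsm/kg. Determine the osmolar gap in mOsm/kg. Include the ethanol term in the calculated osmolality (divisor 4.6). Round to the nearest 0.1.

Calculated osmolality = 2·Na + glucose + BUN/2.8 + ethanol/4.6
= 2·137 + 6.8 + 8/2.8 + 147/4.6
= 274 + 6.80 + 2.86 + 31.96
= 315.62 mOsm/kg ≈ 315.6 mOsm/kg
Osmolar gap = measured − calculated = 325 − 315.6 = 9.4 mOsm/kg

9.4 mOsm/kg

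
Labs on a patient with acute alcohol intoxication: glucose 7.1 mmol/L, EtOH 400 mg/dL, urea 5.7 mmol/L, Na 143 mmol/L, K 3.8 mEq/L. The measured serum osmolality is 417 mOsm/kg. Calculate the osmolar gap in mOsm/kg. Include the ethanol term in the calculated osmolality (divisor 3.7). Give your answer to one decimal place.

10.1 mOsm/kg

Calculated osmolality = 2·Na + glucose + urea + ethanol/3.7
= 2·143 + 7.1 + 5.7 + 400/3.7
= 286 + 7.10 + 5.70 + 108.11
= 406.91 mOsm/kg ≈ 406.9 mOsm/kg
Osmolar gap = measured − calculated = 417 − 406.9 = 10.1 mOsm/kg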